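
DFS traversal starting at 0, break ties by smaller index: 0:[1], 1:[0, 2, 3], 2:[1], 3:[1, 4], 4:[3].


DFS stack-based: start with [0]
Visit order: [0, 1, 2, 3, 4]


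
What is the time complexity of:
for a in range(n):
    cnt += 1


Per nesting level: O(n) = O(n)
Complexity: O(n)


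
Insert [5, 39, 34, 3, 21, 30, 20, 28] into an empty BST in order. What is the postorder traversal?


Root = 5; build tree by BST insertion.
Postorder traversal: [3, 20, 28, 30, 21, 34, 39, 5]


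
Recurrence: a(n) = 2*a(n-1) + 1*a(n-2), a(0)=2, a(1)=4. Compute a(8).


Build bottom-up:
...a(6)=338, a(7)=816, a(8)=2*816+1*338=1970


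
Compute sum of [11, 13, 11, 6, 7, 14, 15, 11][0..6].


Prefix sums: [0, 11, 24, 35, 41, 48, 62, 77, 88]
Sum[0..6] = prefix[7] - prefix[0] = 77 - 0 = 77


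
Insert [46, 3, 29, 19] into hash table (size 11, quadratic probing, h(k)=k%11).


Insertions: 46->slot 2; 3->slot 3; 29->slot 7; 19->slot 8
Table: [None, None, 46, 3, None, None, None, 29, 19, None, None]


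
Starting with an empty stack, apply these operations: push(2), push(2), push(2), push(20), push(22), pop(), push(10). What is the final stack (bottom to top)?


push(2) -> [2]
push(2) -> [2, 2]
push(2) -> [2, 2, 2]
push(20) -> [2, 2, 2, 20]
push(22) -> [2, 2, 2, 20, 22]
pop() returns 22 -> [2, 2, 2, 20]
push(10) -> [2, 2, 2, 20, 10]
Final stack (bottom to top): [2, 2, 2, 20, 10]


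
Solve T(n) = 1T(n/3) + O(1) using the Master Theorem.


a=1, b=3, c=0. log_3(1)=0 = c=0. Case 2: O(n^c log n) = O(log n)
Complexity: O(log n)


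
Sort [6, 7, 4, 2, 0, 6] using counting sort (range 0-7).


Count array: [1, 0, 1, 0, 1, 0, 2, 1]
Reconstruct: [0, 2, 4, 6, 6, 7]


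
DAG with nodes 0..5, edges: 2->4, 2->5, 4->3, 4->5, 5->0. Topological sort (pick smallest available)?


Kahn's algorithm, process smallest node first
Order: [1, 2, 4, 3, 5, 0]


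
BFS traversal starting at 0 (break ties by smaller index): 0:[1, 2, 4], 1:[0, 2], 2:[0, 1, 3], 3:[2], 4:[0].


BFS queue: start with [0]
Visit order: [0, 1, 2, 4, 3]


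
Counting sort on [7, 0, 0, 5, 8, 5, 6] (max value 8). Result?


Count array: [2, 0, 0, 0, 0, 2, 1, 1, 1]
Reconstruct: [0, 0, 5, 5, 6, 7, 8]


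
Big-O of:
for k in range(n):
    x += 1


Per nesting level: O(n) = O(n)
Complexity: O(n)


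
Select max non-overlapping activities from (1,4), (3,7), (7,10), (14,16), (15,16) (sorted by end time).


Greedy: pick earliest-ending, then skip overlaps.
Selected (3 activities): [(1, 4), (7, 10), (14, 16)]


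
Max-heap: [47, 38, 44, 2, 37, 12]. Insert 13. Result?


Append 13: [47, 38, 44, 2, 37, 12, 13]
Bubble up: no swaps needed
Result: [47, 38, 44, 2, 37, 12, 13]


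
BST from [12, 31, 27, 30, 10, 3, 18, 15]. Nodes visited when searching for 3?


BST root = 12
Search for 3: compare at each node
Path: [12, 10, 3]


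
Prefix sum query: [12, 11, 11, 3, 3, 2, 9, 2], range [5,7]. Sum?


Prefix sums: [0, 12, 23, 34, 37, 40, 42, 51, 53]
Sum[5..7] = prefix[8] - prefix[5] = 53 - 40 = 13


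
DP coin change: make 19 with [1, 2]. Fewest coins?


dp[0]=0; dp[i]=1+min(dp[i-c] for c in coins)
...dp[14]=7, dp[15]=8, dp[16]=8, dp[17]=9, dp[18]=9, dp[19]=10
Minimum coins for 19 = 10


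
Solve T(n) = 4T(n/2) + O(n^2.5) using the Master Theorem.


a=4, b=2, c=2.5. log_2(4)=2 < c=2.5. Case 3: O(n^c) = O(n^2.500)
Complexity: O(n^2.500)


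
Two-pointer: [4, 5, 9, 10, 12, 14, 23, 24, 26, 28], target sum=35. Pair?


Two pointers: lo=0, hi=9
Found pair: (9, 26) summing to 35


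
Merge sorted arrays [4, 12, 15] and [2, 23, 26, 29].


Compare heads, take smaller each step.
Merged: [2, 4, 12, 15, 23, 26, 29]


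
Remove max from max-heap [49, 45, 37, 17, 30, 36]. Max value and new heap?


Max = 49
Replace root with last, heapify down
Resulting heap: [45, 36, 37, 17, 30]


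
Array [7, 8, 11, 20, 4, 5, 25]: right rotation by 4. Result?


Right rotate by 4: [20, 4, 5, 25, 7, 8, 11]


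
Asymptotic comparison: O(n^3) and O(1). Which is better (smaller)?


constant grows slower than cubic
O(1) is asymptotically smaller; O(n^3) grows faster


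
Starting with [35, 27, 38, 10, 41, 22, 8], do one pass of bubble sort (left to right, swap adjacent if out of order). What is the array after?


After one pass: [27, 35, 10, 38, 22, 8, 41]


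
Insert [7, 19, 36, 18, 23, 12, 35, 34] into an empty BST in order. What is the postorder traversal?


Root = 7; build tree by BST insertion.
Postorder traversal: [12, 18, 34, 35, 23, 36, 19, 7]


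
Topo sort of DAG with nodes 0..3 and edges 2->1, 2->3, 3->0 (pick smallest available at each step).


Kahn's algorithm, process smallest node first
Order: [2, 1, 3, 0]


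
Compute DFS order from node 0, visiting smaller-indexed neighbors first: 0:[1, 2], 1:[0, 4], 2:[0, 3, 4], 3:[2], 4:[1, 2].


DFS stack-based: start with [0]
Visit order: [0, 1, 4, 2, 3]


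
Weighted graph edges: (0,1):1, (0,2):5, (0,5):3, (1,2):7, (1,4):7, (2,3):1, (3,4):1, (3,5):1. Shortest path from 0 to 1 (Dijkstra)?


Dijkstra from 0:
Distances: {0: 0, 1: 1, 2: 5, 3: 4, 4: 5, 5: 3}
Shortest distance to 1 = 1, path = [0, 1]


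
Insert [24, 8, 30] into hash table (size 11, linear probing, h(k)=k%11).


Insertions: 24->slot 2; 8->slot 8; 30->slot 9
Table: [None, None, 24, None, None, None, None, None, 8, 30, None]


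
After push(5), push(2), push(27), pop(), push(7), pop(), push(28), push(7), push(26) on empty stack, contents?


push(5) -> [5]
push(2) -> [5, 2]
push(27) -> [5, 2, 27]
pop() returns 27 -> [5, 2]
push(7) -> [5, 2, 7]
pop() returns 7 -> [5, 2]
push(28) -> [5, 2, 28]
push(7) -> [5, 2, 28, 7]
push(26) -> [5, 2, 28, 7, 26]
Final stack (bottom to top): [5, 2, 28, 7, 26]


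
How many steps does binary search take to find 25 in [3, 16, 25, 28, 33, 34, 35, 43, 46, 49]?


Search for 25:
[0,9] mid=4 arr[4]=33
[0,3] mid=1 arr[1]=16
[2,3] mid=2 arr[2]=25
Total: 3 comparisons


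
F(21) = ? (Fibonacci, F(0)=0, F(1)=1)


F(n)=F(n-1)+F(n-2)
...F(19)=4181, F(20)=6765, F(21)=10946


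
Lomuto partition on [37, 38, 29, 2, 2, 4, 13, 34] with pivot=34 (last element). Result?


Elements <= 34 go left of pivot.
Result: [29, 2, 2, 4, 13, 34, 37, 38], pivot at index 5


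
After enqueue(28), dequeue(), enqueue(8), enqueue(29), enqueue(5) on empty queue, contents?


enqueue(28) -> [28]
dequeue() returns 28 -> []
enqueue(8) -> [8]
enqueue(29) -> [8, 29]
enqueue(5) -> [8, 29, 5]
Final queue (front to back): [8, 29, 5]


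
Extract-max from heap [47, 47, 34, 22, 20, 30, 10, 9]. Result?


Max = 47
Replace root with last, heapify down
Resulting heap: [47, 22, 34, 9, 20, 30, 10]


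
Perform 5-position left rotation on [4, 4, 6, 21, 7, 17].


Left rotate by 5: [17, 4, 4, 6, 21, 7]


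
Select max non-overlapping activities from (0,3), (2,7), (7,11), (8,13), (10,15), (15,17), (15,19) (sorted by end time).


Greedy: pick earliest-ending, then skip overlaps.
Selected (3 activities): [(0, 3), (7, 11), (15, 17)]


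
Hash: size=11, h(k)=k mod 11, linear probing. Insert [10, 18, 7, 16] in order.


Insertions: 10->slot 10; 18->slot 7; 7->slot 8; 16->slot 5
Table: [None, None, None, None, None, 16, None, 18, 7, None, 10]


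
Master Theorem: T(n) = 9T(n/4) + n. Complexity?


a=9, b=4, c=1. log_4(9)=1.585 > c=1. Case 1: O(n^log_b(a)) = O(n^1.585)
Complexity: O(n^1.585)


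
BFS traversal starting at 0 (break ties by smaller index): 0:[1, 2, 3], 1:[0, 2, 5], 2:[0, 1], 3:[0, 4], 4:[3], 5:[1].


BFS queue: start with [0]
Visit order: [0, 1, 2, 3, 5, 4]


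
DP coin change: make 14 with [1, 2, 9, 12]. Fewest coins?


dp[0]=0; dp[i]=1+min(dp[i-c] for c in coins)
...dp[9]=1, dp[10]=2, dp[11]=2, dp[12]=1, dp[13]=2, dp[14]=2
Minimum coins for 14 = 2


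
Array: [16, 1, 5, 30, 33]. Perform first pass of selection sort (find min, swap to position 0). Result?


After one pass: [1, 16, 5, 30, 33]


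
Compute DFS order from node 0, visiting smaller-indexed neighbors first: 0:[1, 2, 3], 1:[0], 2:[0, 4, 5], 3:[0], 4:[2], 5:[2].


DFS stack-based: start with [0]
Visit order: [0, 1, 2, 4, 5, 3]


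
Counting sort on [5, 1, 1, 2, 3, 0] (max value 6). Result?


Count array: [1, 2, 1, 1, 0, 1, 0]
Reconstruct: [0, 1, 1, 2, 3, 5]


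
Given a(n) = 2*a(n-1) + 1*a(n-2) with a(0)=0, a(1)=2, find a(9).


Build bottom-up:
...a(7)=338, a(8)=816, a(9)=2*816+1*338=1970


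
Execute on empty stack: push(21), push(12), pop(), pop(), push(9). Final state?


push(21) -> [21]
push(12) -> [21, 12]
pop() returns 12 -> [21]
pop() returns 21 -> []
push(9) -> [9]
Final stack (bottom to top): [9]


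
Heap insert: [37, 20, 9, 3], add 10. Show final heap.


Append 10: [37, 20, 9, 3, 10]
Bubble up: no swaps needed
Result: [37, 20, 9, 3, 10]


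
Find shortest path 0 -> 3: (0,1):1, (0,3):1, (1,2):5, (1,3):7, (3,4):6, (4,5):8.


Dijkstra from 0:
Distances: {0: 0, 1: 1, 2: 6, 3: 1, 4: 7, 5: 15}
Shortest distance to 3 = 1, path = [0, 3]


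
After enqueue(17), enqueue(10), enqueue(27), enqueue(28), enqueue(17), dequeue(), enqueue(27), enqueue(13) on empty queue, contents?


enqueue(17) -> [17]
enqueue(10) -> [17, 10]
enqueue(27) -> [17, 10, 27]
enqueue(28) -> [17, 10, 27, 28]
enqueue(17) -> [17, 10, 27, 28, 17]
dequeue() returns 17 -> [10, 27, 28, 17]
enqueue(27) -> [10, 27, 28, 17, 27]
enqueue(13) -> [10, 27, 28, 17, 27, 13]
Final queue (front to back): [10, 27, 28, 17, 27, 13]


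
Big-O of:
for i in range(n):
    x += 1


Per nesting level: O(n) = O(n)
Complexity: O(n)


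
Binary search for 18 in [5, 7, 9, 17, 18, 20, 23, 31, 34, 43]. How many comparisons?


Search for 18:
[0,9] mid=4 arr[4]=18
Total: 1 comparisons


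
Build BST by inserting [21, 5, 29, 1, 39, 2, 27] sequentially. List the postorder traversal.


Root = 21; build tree by BST insertion.
Postorder traversal: [2, 1, 5, 27, 39, 29, 21]


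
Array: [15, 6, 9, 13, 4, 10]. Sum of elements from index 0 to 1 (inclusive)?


Prefix sums: [0, 15, 21, 30, 43, 47, 57]
Sum[0..1] = prefix[2] - prefix[0] = 21 - 0 = 21


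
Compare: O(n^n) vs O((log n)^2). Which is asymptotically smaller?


polylogarithmic grows slower than n^n
O((log n)^2) is asymptotically smaller; O(n^n) grows faster


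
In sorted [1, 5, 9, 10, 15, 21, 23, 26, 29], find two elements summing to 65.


Two pointers: lo=0, hi=8
No pair sums to 65


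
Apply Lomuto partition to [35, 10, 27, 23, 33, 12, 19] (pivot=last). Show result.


Elements <= 19 go left of pivot.
Result: [10, 12, 19, 23, 33, 35, 27], pivot at index 2


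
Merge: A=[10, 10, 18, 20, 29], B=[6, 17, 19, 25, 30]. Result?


Compare heads, take smaller each step.
Merged: [6, 10, 10, 17, 18, 19, 20, 25, 29, 30]


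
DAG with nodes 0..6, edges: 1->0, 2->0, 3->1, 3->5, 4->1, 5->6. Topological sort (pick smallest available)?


Kahn's algorithm, process smallest node first
Order: [2, 3, 4, 1, 0, 5, 6]


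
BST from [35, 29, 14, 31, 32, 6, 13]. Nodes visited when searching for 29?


BST root = 35
Search for 29: compare at each node
Path: [35, 29]


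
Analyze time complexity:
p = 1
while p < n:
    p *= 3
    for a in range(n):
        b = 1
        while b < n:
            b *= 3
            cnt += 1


Per nesting level: O(log n) * O(n) * O(log n) = O(n (log n)^2)
Complexity: O(n (log n)^2)


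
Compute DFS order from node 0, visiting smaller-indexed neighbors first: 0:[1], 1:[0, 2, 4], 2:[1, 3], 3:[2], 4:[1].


DFS stack-based: start with [0]
Visit order: [0, 1, 2, 3, 4]


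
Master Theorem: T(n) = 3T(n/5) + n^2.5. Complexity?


a=3, b=5, c=2.5. log_5(3)=0.683 < c=2.5. Case 3: O(n^c) = O(n^2.500)
Complexity: O(n^2.500)


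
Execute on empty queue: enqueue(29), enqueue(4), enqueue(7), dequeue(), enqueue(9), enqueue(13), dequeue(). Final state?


enqueue(29) -> [29]
enqueue(4) -> [29, 4]
enqueue(7) -> [29, 4, 7]
dequeue() returns 29 -> [4, 7]
enqueue(9) -> [4, 7, 9]
enqueue(13) -> [4, 7, 9, 13]
dequeue() returns 4 -> [7, 9, 13]
Final queue (front to back): [7, 9, 13]


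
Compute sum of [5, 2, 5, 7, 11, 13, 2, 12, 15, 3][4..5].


Prefix sums: [0, 5, 7, 12, 19, 30, 43, 45, 57, 72, 75]
Sum[4..5] = prefix[6] - prefix[4] = 43 - 19 = 24


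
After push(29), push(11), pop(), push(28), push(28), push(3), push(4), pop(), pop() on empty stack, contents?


push(29) -> [29]
push(11) -> [29, 11]
pop() returns 11 -> [29]
push(28) -> [29, 28]
push(28) -> [29, 28, 28]
push(3) -> [29, 28, 28, 3]
push(4) -> [29, 28, 28, 3, 4]
pop() returns 4 -> [29, 28, 28, 3]
pop() returns 3 -> [29, 28, 28]
Final stack (bottom to top): [29, 28, 28]


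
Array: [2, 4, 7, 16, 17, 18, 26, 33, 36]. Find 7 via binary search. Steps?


Search for 7:
[0,8] mid=4 arr[4]=17
[0,3] mid=1 arr[1]=4
[2,3] mid=2 arr[2]=7
Total: 3 comparisons


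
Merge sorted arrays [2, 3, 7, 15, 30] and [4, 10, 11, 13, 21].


Compare heads, take smaller each step.
Merged: [2, 3, 4, 7, 10, 11, 13, 15, 21, 30]


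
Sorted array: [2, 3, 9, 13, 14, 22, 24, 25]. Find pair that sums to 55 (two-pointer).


Two pointers: lo=0, hi=7
No pair sums to 55


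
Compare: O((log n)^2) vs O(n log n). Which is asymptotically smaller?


polylogarithmic grows slower than linearithmic
O((log n)^2) is asymptotically smaller; O(n log n) grows faster


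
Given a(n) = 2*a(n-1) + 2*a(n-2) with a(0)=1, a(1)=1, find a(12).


Build bottom-up:
...a(10)=11584, a(11)=31648, a(12)=2*31648+2*11584=86464


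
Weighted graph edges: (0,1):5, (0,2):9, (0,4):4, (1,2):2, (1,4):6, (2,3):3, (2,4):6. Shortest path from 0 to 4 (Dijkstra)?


Dijkstra from 0:
Distances: {0: 0, 1: 5, 2: 7, 3: 10, 4: 4}
Shortest distance to 4 = 4, path = [0, 4]


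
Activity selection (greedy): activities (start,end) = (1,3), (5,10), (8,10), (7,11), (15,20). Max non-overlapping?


Greedy: pick earliest-ending, then skip overlaps.
Selected (3 activities): [(1, 3), (5, 10), (15, 20)]


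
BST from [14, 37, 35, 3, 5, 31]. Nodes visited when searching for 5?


BST root = 14
Search for 5: compare at each node
Path: [14, 3, 5]


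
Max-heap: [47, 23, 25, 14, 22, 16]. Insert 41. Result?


Append 41: [47, 23, 25, 14, 22, 16, 41]
Bubble up: swap idx 6(41) with idx 2(25)
Result: [47, 23, 41, 14, 22, 16, 25]


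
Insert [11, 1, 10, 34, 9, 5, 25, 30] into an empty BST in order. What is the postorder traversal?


Root = 11; build tree by BST insertion.
Postorder traversal: [5, 9, 10, 1, 30, 25, 34, 11]


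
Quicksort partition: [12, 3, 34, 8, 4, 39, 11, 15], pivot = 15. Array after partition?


Elements <= 15 go left of pivot.
Result: [12, 3, 8, 4, 11, 15, 34, 39], pivot at index 5


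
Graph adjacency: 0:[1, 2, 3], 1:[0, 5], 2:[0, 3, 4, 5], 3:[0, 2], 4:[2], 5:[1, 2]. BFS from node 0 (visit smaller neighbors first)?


BFS queue: start with [0]
Visit order: [0, 1, 2, 3, 5, 4]


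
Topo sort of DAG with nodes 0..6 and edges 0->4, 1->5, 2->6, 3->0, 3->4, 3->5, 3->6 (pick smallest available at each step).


Kahn's algorithm, process smallest node first
Order: [1, 2, 3, 0, 4, 5, 6]


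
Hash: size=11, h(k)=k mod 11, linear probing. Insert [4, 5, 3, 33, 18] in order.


Insertions: 4->slot 4; 5->slot 5; 3->slot 3; 33->slot 0; 18->slot 7
Table: [33, None, None, 3, 4, 5, None, 18, None, None, None]


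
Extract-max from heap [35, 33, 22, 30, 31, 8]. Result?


Max = 35
Replace root with last, heapify down
Resulting heap: [33, 31, 22, 30, 8]


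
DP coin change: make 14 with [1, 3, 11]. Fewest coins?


dp[0]=0; dp[i]=1+min(dp[i-c] for c in coins)
...dp[9]=3, dp[10]=4, dp[11]=1, dp[12]=2, dp[13]=3, dp[14]=2
Minimum coins for 14 = 2


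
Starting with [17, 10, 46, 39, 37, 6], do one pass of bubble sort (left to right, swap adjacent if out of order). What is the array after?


After one pass: [10, 17, 39, 37, 6, 46]


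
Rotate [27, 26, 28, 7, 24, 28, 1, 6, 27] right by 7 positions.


Right rotate by 7: [28, 7, 24, 28, 1, 6, 27, 27, 26]


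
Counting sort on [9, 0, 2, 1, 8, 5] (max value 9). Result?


Count array: [1, 1, 1, 0, 0, 1, 0, 0, 1, 1]
Reconstruct: [0, 1, 2, 5, 8, 9]


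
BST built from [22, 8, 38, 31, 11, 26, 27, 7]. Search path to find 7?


BST root = 22
Search for 7: compare at each node
Path: [22, 8, 7]


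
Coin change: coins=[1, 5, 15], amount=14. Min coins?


dp[0]=0; dp[i]=1+min(dp[i-c] for c in coins)
...dp[9]=5, dp[10]=2, dp[11]=3, dp[12]=4, dp[13]=5, dp[14]=6
Minimum coins for 14 = 6


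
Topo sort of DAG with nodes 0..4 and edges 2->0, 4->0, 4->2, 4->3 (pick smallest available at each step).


Kahn's algorithm, process smallest node first
Order: [1, 4, 2, 0, 3]


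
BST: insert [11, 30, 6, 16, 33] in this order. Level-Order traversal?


Root = 11; build tree by BST insertion.
Level-Order traversal: [11, 6, 30, 16, 33]


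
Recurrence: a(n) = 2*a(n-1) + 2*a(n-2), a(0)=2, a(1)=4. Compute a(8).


Build bottom-up:
...a(6)=656, a(7)=1792, a(8)=2*1792+2*656=4896


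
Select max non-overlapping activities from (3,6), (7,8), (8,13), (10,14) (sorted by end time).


Greedy: pick earliest-ending, then skip overlaps.
Selected (3 activities): [(3, 6), (7, 8), (8, 13)]


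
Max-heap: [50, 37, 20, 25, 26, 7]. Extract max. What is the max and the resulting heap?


Max = 50
Replace root with last, heapify down
Resulting heap: [37, 26, 20, 25, 7]


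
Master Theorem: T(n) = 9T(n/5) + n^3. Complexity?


a=9, b=5, c=3. log_5(9)=1.365 < c=3. Case 3: O(n^c) = O(n^3)
Complexity: O(n^3)


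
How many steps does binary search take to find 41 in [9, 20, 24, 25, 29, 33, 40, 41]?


Search for 41:
[0,7] mid=3 arr[3]=25
[4,7] mid=5 arr[5]=33
[6,7] mid=6 arr[6]=40
[7,7] mid=7 arr[7]=41
Total: 4 comparisons


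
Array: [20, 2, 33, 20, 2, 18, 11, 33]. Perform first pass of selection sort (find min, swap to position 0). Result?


After one pass: [2, 20, 33, 20, 2, 18, 11, 33]


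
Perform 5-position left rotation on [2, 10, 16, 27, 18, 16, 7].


Left rotate by 5: [16, 7, 2, 10, 16, 27, 18]


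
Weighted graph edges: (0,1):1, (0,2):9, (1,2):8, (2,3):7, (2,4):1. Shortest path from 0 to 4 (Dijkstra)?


Dijkstra from 0:
Distances: {0: 0, 1: 1, 2: 9, 3: 16, 4: 10}
Shortest distance to 4 = 10, path = [0, 2, 4]


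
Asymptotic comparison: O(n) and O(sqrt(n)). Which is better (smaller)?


sublinear grows slower than linear
O(sqrt(n)) is asymptotically smaller; O(n) grows faster


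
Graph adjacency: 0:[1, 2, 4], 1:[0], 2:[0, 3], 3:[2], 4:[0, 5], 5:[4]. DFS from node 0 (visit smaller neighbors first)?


DFS stack-based: start with [0]
Visit order: [0, 1, 2, 3, 4, 5]


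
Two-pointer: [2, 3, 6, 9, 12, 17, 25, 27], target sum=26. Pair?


Two pointers: lo=0, hi=7
Found pair: (9, 17) summing to 26


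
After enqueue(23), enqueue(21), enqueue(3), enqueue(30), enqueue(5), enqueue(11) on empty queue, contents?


enqueue(23) -> [23]
enqueue(21) -> [23, 21]
enqueue(3) -> [23, 21, 3]
enqueue(30) -> [23, 21, 3, 30]
enqueue(5) -> [23, 21, 3, 30, 5]
enqueue(11) -> [23, 21, 3, 30, 5, 11]
Final queue (front to back): [23, 21, 3, 30, 5, 11]


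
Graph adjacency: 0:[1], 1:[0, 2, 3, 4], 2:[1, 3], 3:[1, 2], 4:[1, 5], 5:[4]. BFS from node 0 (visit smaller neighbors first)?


BFS queue: start with [0]
Visit order: [0, 1, 2, 3, 4, 5]


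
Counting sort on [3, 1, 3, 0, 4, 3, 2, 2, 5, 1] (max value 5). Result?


Count array: [1, 2, 2, 3, 1, 1]
Reconstruct: [0, 1, 1, 2, 2, 3, 3, 3, 4, 5]


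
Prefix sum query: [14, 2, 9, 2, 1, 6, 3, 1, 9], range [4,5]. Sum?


Prefix sums: [0, 14, 16, 25, 27, 28, 34, 37, 38, 47]
Sum[4..5] = prefix[6] - prefix[4] = 34 - 27 = 7


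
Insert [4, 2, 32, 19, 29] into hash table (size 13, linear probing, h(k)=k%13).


Insertions: 4->slot 4; 2->slot 2; 32->slot 6; 19->slot 7; 29->slot 3
Table: [None, None, 2, 29, 4, None, 32, 19, None, None, None, None, None]


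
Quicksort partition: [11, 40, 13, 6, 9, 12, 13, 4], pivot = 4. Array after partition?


Elements <= 4 go left of pivot.
Result: [4, 40, 13, 6, 9, 12, 13, 11], pivot at index 0


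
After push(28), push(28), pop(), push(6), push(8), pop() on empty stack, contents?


push(28) -> [28]
push(28) -> [28, 28]
pop() returns 28 -> [28]
push(6) -> [28, 6]
push(8) -> [28, 6, 8]
pop() returns 8 -> [28, 6]
Final stack (bottom to top): [28, 6]


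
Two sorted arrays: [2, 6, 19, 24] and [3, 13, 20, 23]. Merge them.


Compare heads, take smaller each step.
Merged: [2, 3, 6, 13, 19, 20, 23, 24]


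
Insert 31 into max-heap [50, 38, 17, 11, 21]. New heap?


Append 31: [50, 38, 17, 11, 21, 31]
Bubble up: swap idx 5(31) with idx 2(17)
Result: [50, 38, 31, 11, 21, 17]


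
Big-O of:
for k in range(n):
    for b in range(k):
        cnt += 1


Per nesting level: O(n) * O(n) [triangular over k] = O(n^2)
Complexity: O(n^2)


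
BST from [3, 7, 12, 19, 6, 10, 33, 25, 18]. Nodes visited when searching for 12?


BST root = 3
Search for 12: compare at each node
Path: [3, 7, 12]


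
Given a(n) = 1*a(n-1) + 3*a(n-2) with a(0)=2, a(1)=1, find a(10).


Build bottom-up:
...a(8)=799, a(9)=1810, a(10)=1*1810+3*799=4207


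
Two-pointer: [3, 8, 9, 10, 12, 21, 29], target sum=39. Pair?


Two pointers: lo=0, hi=6
Found pair: (10, 29) summing to 39


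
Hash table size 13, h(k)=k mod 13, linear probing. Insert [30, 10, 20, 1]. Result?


Insertions: 30->slot 4; 10->slot 10; 20->slot 7; 1->slot 1
Table: [None, 1, None, None, 30, None, None, 20, None, None, 10, None, None]


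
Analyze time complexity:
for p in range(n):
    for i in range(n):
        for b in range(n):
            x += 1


Per nesting level: O(n) * O(n) * O(n) = O(n^3)
Complexity: O(n^3)


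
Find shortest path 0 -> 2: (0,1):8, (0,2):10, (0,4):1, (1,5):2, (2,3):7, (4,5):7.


Dijkstra from 0:
Distances: {0: 0, 1: 8, 2: 10, 3: 17, 4: 1, 5: 8}
Shortest distance to 2 = 10, path = [0, 2]


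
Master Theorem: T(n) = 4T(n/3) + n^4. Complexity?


a=4, b=3, c=4. log_3(4)=1.262 < c=4. Case 3: O(n^c) = O(n^4)
Complexity: O(n^4)


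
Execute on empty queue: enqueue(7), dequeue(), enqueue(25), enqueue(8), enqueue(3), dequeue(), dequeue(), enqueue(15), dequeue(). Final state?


enqueue(7) -> [7]
dequeue() returns 7 -> []
enqueue(25) -> [25]
enqueue(8) -> [25, 8]
enqueue(3) -> [25, 8, 3]
dequeue() returns 25 -> [8, 3]
dequeue() returns 8 -> [3]
enqueue(15) -> [3, 15]
dequeue() returns 3 -> [15]
Final queue (front to back): [15]


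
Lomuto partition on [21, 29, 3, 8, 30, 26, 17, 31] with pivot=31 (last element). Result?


Elements <= 31 go left of pivot.
Result: [21, 29, 3, 8, 30, 26, 17, 31], pivot at index 7


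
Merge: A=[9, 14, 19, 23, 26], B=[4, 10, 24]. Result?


Compare heads, take smaller each step.
Merged: [4, 9, 10, 14, 19, 23, 24, 26]


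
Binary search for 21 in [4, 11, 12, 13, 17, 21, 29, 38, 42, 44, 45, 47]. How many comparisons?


Search for 21:
[0,11] mid=5 arr[5]=21
Total: 1 comparisons


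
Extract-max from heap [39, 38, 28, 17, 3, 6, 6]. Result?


Max = 39
Replace root with last, heapify down
Resulting heap: [38, 17, 28, 6, 3, 6]


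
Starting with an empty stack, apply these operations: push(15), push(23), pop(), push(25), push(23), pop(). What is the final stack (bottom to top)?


push(15) -> [15]
push(23) -> [15, 23]
pop() returns 23 -> [15]
push(25) -> [15, 25]
push(23) -> [15, 25, 23]
pop() returns 23 -> [15, 25]
Final stack (bottom to top): [15, 25]


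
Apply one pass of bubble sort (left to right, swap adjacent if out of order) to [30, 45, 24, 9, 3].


After one pass: [30, 24, 9, 3, 45]


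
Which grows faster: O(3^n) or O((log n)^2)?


polylogarithmic grows slower than exponential (base 3)
O((log n)^2) is asymptotically smaller; O(3^n) grows faster


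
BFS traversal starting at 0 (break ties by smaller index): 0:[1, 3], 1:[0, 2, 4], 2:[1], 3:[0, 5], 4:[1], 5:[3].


BFS queue: start with [0]
Visit order: [0, 1, 3, 2, 4, 5]


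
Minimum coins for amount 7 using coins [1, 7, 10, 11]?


dp[0]=0; dp[i]=1+min(dp[i-c] for c in coins)
...dp[2]=2, dp[3]=3, dp[4]=4, dp[5]=5, dp[6]=6, dp[7]=1
Minimum coins for 7 = 1


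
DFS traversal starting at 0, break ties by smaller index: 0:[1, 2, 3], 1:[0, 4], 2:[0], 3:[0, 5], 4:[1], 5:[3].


DFS stack-based: start with [0]
Visit order: [0, 1, 4, 2, 3, 5]


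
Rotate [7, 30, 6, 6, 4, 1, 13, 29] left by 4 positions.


Left rotate by 4: [4, 1, 13, 29, 7, 30, 6, 6]


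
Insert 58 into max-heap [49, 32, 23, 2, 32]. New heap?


Append 58: [49, 32, 23, 2, 32, 58]
Bubble up: swap idx 5(58) with idx 2(23); swap idx 2(58) with idx 0(49)
Result: [58, 32, 49, 2, 32, 23]


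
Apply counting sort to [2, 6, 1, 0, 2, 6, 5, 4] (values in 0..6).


Count array: [1, 1, 2, 0, 1, 1, 2]
Reconstruct: [0, 1, 2, 2, 4, 5, 6, 6]


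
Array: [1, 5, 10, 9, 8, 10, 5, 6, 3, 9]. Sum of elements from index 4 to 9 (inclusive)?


Prefix sums: [0, 1, 6, 16, 25, 33, 43, 48, 54, 57, 66]
Sum[4..9] = prefix[10] - prefix[4] = 66 - 25 = 41


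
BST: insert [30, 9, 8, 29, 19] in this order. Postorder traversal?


Root = 30; build tree by BST insertion.
Postorder traversal: [8, 19, 29, 9, 30]


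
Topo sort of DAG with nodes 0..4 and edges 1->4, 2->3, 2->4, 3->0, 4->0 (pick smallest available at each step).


Kahn's algorithm, process smallest node first
Order: [1, 2, 3, 4, 0]


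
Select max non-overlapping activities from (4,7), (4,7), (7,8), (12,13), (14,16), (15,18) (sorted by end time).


Greedy: pick earliest-ending, then skip overlaps.
Selected (4 activities): [(4, 7), (7, 8), (12, 13), (14, 16)]


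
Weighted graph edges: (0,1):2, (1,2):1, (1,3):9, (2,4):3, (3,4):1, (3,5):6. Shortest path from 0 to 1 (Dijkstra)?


Dijkstra from 0:
Distances: {0: 0, 1: 2, 2: 3, 3: 7, 4: 6, 5: 13}
Shortest distance to 1 = 2, path = [0, 1]


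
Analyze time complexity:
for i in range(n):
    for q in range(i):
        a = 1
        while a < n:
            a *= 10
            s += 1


Per nesting level: O(n) * O(n) [triangular over i] * O(log n) = O(n^2 log n)
Complexity: O(n^2 log n)


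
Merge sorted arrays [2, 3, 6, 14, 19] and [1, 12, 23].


Compare heads, take smaller each step.
Merged: [1, 2, 3, 6, 12, 14, 19, 23]


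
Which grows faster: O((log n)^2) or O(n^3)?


polylogarithmic grows slower than cubic
O((log n)^2) is asymptotically smaller; O(n^3) grows faster


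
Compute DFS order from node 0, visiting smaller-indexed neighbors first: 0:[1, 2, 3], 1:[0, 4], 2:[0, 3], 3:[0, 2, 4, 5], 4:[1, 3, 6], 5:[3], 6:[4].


DFS stack-based: start with [0]
Visit order: [0, 1, 4, 3, 2, 5, 6]


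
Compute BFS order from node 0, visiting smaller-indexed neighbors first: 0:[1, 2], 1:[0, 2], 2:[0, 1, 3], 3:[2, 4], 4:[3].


BFS queue: start with [0]
Visit order: [0, 1, 2, 3, 4]


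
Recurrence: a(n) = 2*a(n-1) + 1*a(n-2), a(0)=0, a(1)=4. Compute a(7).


Build bottom-up:
...a(5)=116, a(6)=280, a(7)=2*280+1*116=676


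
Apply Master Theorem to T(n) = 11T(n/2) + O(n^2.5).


a=11, b=2, c=2.5. log_2(11)=3.459 > c=2.5. Case 1: O(n^log_b(a)) = O(n^3.459)
Complexity: O(n^3.459)


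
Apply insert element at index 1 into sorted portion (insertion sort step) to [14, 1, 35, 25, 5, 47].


After one pass: [1, 14, 35, 25, 5, 47]


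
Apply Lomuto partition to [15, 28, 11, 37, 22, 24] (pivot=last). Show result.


Elements <= 24 go left of pivot.
Result: [15, 11, 22, 24, 28, 37], pivot at index 3


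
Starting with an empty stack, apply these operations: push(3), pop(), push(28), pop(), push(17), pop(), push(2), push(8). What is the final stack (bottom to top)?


push(3) -> [3]
pop() returns 3 -> []
push(28) -> [28]
pop() returns 28 -> []
push(17) -> [17]
pop() returns 17 -> []
push(2) -> [2]
push(8) -> [2, 8]
Final stack (bottom to top): [2, 8]


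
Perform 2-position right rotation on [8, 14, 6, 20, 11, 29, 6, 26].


Right rotate by 2: [6, 26, 8, 14, 6, 20, 11, 29]


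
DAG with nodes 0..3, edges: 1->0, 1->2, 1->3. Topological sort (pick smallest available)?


Kahn's algorithm, process smallest node first
Order: [1, 0, 2, 3]


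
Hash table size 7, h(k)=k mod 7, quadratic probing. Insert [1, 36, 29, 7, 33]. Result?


Insertions: 1->slot 1; 36->slot 2; 29->slot 5; 7->slot 0; 33->slot 6
Table: [7, 1, 36, None, None, 29, 33]


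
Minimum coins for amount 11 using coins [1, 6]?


dp[0]=0; dp[i]=1+min(dp[i-c] for c in coins)
...dp[6]=1, dp[7]=2, dp[8]=3, dp[9]=4, dp[10]=5, dp[11]=6
Minimum coins for 11 = 6


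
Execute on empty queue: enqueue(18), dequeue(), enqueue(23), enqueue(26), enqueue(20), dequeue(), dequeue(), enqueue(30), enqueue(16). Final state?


enqueue(18) -> [18]
dequeue() returns 18 -> []
enqueue(23) -> [23]
enqueue(26) -> [23, 26]
enqueue(20) -> [23, 26, 20]
dequeue() returns 23 -> [26, 20]
dequeue() returns 26 -> [20]
enqueue(30) -> [20, 30]
enqueue(16) -> [20, 30, 16]
Final queue (front to back): [20, 30, 16]


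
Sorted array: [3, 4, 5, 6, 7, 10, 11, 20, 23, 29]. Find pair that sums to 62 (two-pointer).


Two pointers: lo=0, hi=9
No pair sums to 62


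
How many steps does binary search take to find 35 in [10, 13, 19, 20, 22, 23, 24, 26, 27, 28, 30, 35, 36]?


Search for 35:
[0,12] mid=6 arr[6]=24
[7,12] mid=9 arr[9]=28
[10,12] mid=11 arr[11]=35
Total: 3 comparisons


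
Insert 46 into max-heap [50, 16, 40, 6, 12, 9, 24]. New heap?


Append 46: [50, 16, 40, 6, 12, 9, 24, 46]
Bubble up: swap idx 7(46) with idx 3(6); swap idx 3(46) with idx 1(16)
Result: [50, 46, 40, 16, 12, 9, 24, 6]


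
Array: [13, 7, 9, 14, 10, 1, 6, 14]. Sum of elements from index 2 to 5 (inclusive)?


Prefix sums: [0, 13, 20, 29, 43, 53, 54, 60, 74]
Sum[2..5] = prefix[6] - prefix[2] = 54 - 20 = 34


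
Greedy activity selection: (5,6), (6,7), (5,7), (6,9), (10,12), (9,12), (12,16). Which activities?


Greedy: pick earliest-ending, then skip overlaps.
Selected (4 activities): [(5, 6), (6, 7), (10, 12), (12, 16)]


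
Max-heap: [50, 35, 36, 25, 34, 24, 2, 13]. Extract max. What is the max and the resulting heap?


Max = 50
Replace root with last, heapify down
Resulting heap: [36, 35, 24, 25, 34, 13, 2]


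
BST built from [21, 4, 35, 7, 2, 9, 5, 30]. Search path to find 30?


BST root = 21
Search for 30: compare at each node
Path: [21, 35, 30]


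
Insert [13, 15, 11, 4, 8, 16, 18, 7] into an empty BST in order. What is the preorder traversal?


Root = 13; build tree by BST insertion.
Preorder traversal: [13, 11, 4, 8, 7, 15, 16, 18]


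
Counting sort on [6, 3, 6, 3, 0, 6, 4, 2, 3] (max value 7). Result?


Count array: [1, 0, 1, 3, 1, 0, 3, 0]
Reconstruct: [0, 2, 3, 3, 3, 4, 6, 6, 6]


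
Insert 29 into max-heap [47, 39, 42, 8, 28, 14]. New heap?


Append 29: [47, 39, 42, 8, 28, 14, 29]
Bubble up: no swaps needed
Result: [47, 39, 42, 8, 28, 14, 29]


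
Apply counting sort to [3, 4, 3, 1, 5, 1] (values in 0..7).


Count array: [0, 2, 0, 2, 1, 1, 0, 0]
Reconstruct: [1, 1, 3, 3, 4, 5]


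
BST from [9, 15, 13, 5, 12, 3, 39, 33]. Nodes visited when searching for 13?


BST root = 9
Search for 13: compare at each node
Path: [9, 15, 13]


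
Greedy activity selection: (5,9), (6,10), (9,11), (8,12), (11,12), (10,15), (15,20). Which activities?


Greedy: pick earliest-ending, then skip overlaps.
Selected (4 activities): [(5, 9), (9, 11), (11, 12), (15, 20)]


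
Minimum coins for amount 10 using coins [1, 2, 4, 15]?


dp[0]=0; dp[i]=1+min(dp[i-c] for c in coins)
...dp[5]=2, dp[6]=2, dp[7]=3, dp[8]=2, dp[9]=3, dp[10]=3
Minimum coins for 10 = 3


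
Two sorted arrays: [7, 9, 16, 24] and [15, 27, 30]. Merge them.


Compare heads, take smaller each step.
Merged: [7, 9, 15, 16, 24, 27, 30]


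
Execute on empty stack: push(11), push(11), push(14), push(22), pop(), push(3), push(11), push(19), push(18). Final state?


push(11) -> [11]
push(11) -> [11, 11]
push(14) -> [11, 11, 14]
push(22) -> [11, 11, 14, 22]
pop() returns 22 -> [11, 11, 14]
push(3) -> [11, 11, 14, 3]
push(11) -> [11, 11, 14, 3, 11]
push(19) -> [11, 11, 14, 3, 11, 19]
push(18) -> [11, 11, 14, 3, 11, 19, 18]
Final stack (bottom to top): [11, 11, 14, 3, 11, 19, 18]


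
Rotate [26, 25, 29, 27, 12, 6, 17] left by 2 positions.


Left rotate by 2: [29, 27, 12, 6, 17, 26, 25]


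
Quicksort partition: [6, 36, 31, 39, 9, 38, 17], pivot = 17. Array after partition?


Elements <= 17 go left of pivot.
Result: [6, 9, 17, 39, 36, 38, 31], pivot at index 2


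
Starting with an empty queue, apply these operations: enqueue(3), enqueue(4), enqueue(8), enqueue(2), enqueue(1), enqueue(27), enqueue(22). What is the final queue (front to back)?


enqueue(3) -> [3]
enqueue(4) -> [3, 4]
enqueue(8) -> [3, 4, 8]
enqueue(2) -> [3, 4, 8, 2]
enqueue(1) -> [3, 4, 8, 2, 1]
enqueue(27) -> [3, 4, 8, 2, 1, 27]
enqueue(22) -> [3, 4, 8, 2, 1, 27, 22]
Final queue (front to back): [3, 4, 8, 2, 1, 27, 22]


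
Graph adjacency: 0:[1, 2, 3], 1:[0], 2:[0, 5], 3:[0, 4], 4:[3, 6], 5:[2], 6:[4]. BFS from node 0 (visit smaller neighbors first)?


BFS queue: start with [0]
Visit order: [0, 1, 2, 3, 5, 4, 6]


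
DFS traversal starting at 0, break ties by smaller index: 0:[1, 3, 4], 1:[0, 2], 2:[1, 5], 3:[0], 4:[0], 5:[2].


DFS stack-based: start with [0]
Visit order: [0, 1, 2, 5, 3, 4]


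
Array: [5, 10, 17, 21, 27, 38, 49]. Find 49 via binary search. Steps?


Search for 49:
[0,6] mid=3 arr[3]=21
[4,6] mid=5 arr[5]=38
[6,6] mid=6 arr[6]=49
Total: 3 comparisons


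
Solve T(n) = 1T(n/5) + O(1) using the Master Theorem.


a=1, b=5, c=0. log_5(1)=0 = c=0. Case 2: O(n^c log n) = O(log n)
Complexity: O(log n)


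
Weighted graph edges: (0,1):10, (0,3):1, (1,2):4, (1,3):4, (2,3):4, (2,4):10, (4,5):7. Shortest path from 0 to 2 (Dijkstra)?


Dijkstra from 0:
Distances: {0: 0, 1: 5, 2: 5, 3: 1, 4: 15, 5: 22}
Shortest distance to 2 = 5, path = [0, 3, 2]


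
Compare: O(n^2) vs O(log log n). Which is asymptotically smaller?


double-logarithmic grows slower than quadratic
O(log log n) is asymptotically smaller; O(n^2) grows faster


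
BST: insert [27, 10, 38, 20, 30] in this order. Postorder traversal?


Root = 27; build tree by BST insertion.
Postorder traversal: [20, 10, 30, 38, 27]


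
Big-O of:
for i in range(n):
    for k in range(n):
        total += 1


Per nesting level: O(n) * O(n) = O(n^2)
Complexity: O(n^2)


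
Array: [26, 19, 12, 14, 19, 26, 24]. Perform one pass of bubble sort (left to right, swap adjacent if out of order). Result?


After one pass: [19, 12, 14, 19, 26, 24, 26]


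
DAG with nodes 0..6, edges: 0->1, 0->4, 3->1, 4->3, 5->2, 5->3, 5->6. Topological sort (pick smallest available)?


Kahn's algorithm, process smallest node first
Order: [0, 4, 5, 2, 3, 1, 6]


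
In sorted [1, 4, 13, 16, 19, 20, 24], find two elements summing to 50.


Two pointers: lo=0, hi=6
No pair sums to 50


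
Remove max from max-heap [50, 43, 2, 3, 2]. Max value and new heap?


Max = 50
Replace root with last, heapify down
Resulting heap: [43, 3, 2, 2]


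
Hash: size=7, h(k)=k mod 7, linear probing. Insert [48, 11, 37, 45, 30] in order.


Insertions: 48->slot 6; 11->slot 4; 37->slot 2; 45->slot 3; 30->slot 5
Table: [None, None, 37, 45, 11, 30, 48]


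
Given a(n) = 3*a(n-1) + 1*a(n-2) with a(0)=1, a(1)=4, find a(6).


Build bottom-up:
...a(4)=142, a(5)=469, a(6)=3*469+1*142=1549


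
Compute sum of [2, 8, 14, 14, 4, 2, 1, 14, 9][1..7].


Prefix sums: [0, 2, 10, 24, 38, 42, 44, 45, 59, 68]
Sum[1..7] = prefix[8] - prefix[1] = 59 - 2 = 57


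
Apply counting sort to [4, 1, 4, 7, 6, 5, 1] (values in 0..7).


Count array: [0, 2, 0, 0, 2, 1, 1, 1]
Reconstruct: [1, 1, 4, 4, 5, 6, 7]


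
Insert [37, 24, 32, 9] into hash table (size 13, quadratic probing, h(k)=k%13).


Insertions: 37->slot 11; 24->slot 12; 32->slot 6; 9->slot 9
Table: [None, None, None, None, None, None, 32, None, None, 9, None, 37, 24]


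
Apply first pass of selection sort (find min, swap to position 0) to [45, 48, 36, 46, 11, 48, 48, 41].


After one pass: [11, 48, 36, 46, 45, 48, 48, 41]


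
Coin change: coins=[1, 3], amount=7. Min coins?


dp[0]=0; dp[i]=1+min(dp[i-c] for c in coins)
...dp[2]=2, dp[3]=1, dp[4]=2, dp[5]=3, dp[6]=2, dp[7]=3
Minimum coins for 7 = 3


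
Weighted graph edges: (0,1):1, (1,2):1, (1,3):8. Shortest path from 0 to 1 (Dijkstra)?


Dijkstra from 0:
Distances: {0: 0, 1: 1, 2: 2, 3: 9}
Shortest distance to 1 = 1, path = [0, 1]


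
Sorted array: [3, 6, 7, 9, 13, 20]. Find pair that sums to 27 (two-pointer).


Two pointers: lo=0, hi=5
Found pair: (7, 20) summing to 27


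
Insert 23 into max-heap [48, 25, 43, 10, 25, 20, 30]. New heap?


Append 23: [48, 25, 43, 10, 25, 20, 30, 23]
Bubble up: swap idx 7(23) with idx 3(10)
Result: [48, 25, 43, 23, 25, 20, 30, 10]


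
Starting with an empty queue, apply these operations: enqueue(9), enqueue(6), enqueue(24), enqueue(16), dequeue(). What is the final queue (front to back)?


enqueue(9) -> [9]
enqueue(6) -> [9, 6]
enqueue(24) -> [9, 6, 24]
enqueue(16) -> [9, 6, 24, 16]
dequeue() returns 9 -> [6, 24, 16]
Final queue (front to back): [6, 24, 16]


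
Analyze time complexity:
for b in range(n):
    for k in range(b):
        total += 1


Per nesting level: O(n) * O(n) [triangular over b] = O(n^2)
Complexity: O(n^2)


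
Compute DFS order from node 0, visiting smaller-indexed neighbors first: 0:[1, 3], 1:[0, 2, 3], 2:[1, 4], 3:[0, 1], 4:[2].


DFS stack-based: start with [0]
Visit order: [0, 1, 2, 4, 3]


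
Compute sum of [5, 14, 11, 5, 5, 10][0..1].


Prefix sums: [0, 5, 19, 30, 35, 40, 50]
Sum[0..1] = prefix[2] - prefix[0] = 19 - 0 = 19


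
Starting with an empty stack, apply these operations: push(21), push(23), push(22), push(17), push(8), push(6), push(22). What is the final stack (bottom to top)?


push(21) -> [21]
push(23) -> [21, 23]
push(22) -> [21, 23, 22]
push(17) -> [21, 23, 22, 17]
push(8) -> [21, 23, 22, 17, 8]
push(6) -> [21, 23, 22, 17, 8, 6]
push(22) -> [21, 23, 22, 17, 8, 6, 22]
Final stack (bottom to top): [21, 23, 22, 17, 8, 6, 22]


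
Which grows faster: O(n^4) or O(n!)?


quartic grows slower than factorial
O(n^4) is asymptotically smaller; O(n!) grows faster


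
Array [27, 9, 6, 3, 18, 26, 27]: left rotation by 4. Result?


Left rotate by 4: [18, 26, 27, 27, 9, 6, 3]


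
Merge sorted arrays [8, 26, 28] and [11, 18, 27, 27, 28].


Compare heads, take smaller each step.
Merged: [8, 11, 18, 26, 27, 27, 28, 28]


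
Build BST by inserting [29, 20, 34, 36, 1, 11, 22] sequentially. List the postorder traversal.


Root = 29; build tree by BST insertion.
Postorder traversal: [11, 1, 22, 20, 36, 34, 29]


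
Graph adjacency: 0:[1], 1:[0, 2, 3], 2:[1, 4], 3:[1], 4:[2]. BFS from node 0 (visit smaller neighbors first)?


BFS queue: start with [0]
Visit order: [0, 1, 2, 3, 4]


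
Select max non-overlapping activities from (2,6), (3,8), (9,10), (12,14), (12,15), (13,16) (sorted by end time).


Greedy: pick earliest-ending, then skip overlaps.
Selected (3 activities): [(2, 6), (9, 10), (12, 14)]


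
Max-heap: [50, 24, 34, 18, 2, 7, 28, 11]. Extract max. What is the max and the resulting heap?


Max = 50
Replace root with last, heapify down
Resulting heap: [34, 24, 28, 18, 2, 7, 11]


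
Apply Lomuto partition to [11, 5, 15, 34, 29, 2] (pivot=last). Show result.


Elements <= 2 go left of pivot.
Result: [2, 5, 15, 34, 29, 11], pivot at index 0


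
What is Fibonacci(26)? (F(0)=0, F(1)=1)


F(n)=F(n-1)+F(n-2)
...F(24)=46368, F(25)=75025, F(26)=121393
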